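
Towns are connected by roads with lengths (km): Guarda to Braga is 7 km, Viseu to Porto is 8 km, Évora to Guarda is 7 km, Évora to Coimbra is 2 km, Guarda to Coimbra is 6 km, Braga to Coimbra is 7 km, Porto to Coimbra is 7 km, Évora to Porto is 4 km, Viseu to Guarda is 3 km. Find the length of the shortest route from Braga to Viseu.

Comparing a few candidate routes:
Braga-Guarda-Viseu: 7 + 3 = 10
Braga-Coimbra-Porto-Viseu: 7 + 7 + 8 = 22
Braga-Coimbra-Évora-Porto-Viseu: 7 + 2 + 4 + 8 = 21
Braga-Coimbra-Guarda-Viseu: 7 + 6 + 3 = 16
Braga-Coimbra-Évora-Guarda-Viseu: 7 + 2 + 7 + 3 = 19
Best route has total 10 km.

10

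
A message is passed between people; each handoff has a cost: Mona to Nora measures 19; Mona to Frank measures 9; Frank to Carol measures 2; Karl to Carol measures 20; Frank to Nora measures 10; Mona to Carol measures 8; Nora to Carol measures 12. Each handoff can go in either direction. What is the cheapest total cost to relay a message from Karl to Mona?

Candidate routes:
Karl -> Carol -> Nora -> Mona: 20 + 12 + 19 = 51
Karl -> Carol -> Nora -> Frank -> Mona: 20 + 12 + 10 + 9 = 51
Karl -> Carol -> Frank -> Nora -> Mona: 20 + 2 + 10 + 19 = 51
Karl -> Carol -> Frank -> Mona: 20 + 2 + 9 = 31
Karl -> Carol -> Mona: 20 + 8 = 28
Best route has total 28.

28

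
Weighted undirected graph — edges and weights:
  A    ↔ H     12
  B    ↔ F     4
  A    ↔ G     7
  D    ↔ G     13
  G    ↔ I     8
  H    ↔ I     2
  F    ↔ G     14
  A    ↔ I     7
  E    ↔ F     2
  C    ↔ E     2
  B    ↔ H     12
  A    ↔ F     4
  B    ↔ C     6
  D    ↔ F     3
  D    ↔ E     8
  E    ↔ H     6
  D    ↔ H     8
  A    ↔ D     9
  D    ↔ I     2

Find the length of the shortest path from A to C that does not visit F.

Some routes from A to C avoiding F:
A - I - H - E - C: 7 + 2 + 6 + 2 = 17
A - D - E - C: 9 + 8 + 2 = 19
A - I - D - E - C: 7 + 2 + 8 + 2 = 19
A - H - E - C: 12 + 6 + 2 = 20
Shortest: 17.

17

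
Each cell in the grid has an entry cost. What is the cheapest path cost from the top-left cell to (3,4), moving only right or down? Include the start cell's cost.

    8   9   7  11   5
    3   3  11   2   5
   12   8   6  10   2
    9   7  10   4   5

Take (0,0)→(1,0)→(1,1)→(1,2)→(1,3)→(1,4)→(2,4)→(3,4) for a total of 8 + 3 + 3 + 11 + 2 + 5 + 2 + 5 = 39.

39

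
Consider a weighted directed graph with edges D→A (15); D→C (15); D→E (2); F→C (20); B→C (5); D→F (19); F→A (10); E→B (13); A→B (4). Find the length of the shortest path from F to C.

19

Paths from F to C:
F → C: 20
F → A → B → C: 10 + 4 + 5 = 19
The minimum is 19.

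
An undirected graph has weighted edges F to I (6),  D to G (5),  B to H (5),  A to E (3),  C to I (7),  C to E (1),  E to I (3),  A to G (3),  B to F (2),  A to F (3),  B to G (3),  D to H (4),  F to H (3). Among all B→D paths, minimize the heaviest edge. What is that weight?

4

Comparing a few candidate routes:
B → H → F → A → G → D: max(5, 3, 3, 3, 5) = 5
B → G → A → F → H → D: max(3, 3, 3, 3, 4) = 4
B → H → D: max(5, 4) = 5
B → F → H → D: max(2, 3, 4) = 4
B → G → D: max(3, 5) = 5
The minimum achievable maximum is 4.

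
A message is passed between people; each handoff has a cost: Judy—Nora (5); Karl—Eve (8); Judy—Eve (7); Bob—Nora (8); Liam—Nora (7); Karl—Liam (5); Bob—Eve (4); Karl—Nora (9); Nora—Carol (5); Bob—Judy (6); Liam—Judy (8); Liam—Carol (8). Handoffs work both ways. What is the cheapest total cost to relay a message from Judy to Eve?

Some routes from Judy to Eve:
Judy -> Bob -> Eve: 6 + 4 = 10
Judy -> Nora -> Bob -> Eve: 5 + 8 + 4 = 17
Judy -> Liam -> Karl -> Eve: 8 + 5 + 8 = 21
Judy -> Eve: 7
Judy -> Nora -> Karl -> Eve: 5 + 9 + 8 = 22
Best route has total 7.

7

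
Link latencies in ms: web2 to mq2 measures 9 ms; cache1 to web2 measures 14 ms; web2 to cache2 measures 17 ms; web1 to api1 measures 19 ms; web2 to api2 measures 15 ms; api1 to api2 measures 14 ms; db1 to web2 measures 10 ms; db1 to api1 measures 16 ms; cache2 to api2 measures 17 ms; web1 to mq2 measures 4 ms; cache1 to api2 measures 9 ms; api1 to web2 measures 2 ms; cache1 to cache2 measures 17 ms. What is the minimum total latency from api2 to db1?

Comparing a few candidate routes:
api2-api1-db1: 14 + 16 = 30
api2-web2-api1-db1: 15 + 2 + 16 = 33
api2-web2-db1: 15 + 10 = 25
api2-api1-web2-db1: 14 + 2 + 10 = 26
Best route has total 25 ms.

25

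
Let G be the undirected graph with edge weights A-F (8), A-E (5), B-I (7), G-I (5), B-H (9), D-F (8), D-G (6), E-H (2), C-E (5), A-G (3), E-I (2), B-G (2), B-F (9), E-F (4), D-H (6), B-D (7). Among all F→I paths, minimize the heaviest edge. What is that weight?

4

Checking several routes:
F→E→H→D→B→G→I: max(4, 2, 6, 7, 2, 5) = 7
F→E→H→D→B→I: max(4, 2, 6, 7, 7) = 7
F→E→I: max(4, 2) = 4
F→E→H→D→G→B→I: max(4, 2, 6, 6, 2, 7) = 7
F→E→A→G→I: max(4, 5, 3, 5) = 5
F→E→H→D→G→I: max(4, 2, 6, 6, 5) = 6
Smallest bottleneck: 4.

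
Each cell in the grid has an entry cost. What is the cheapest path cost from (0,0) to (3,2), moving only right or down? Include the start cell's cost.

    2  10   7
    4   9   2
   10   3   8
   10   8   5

Take [0,0] -> [1,0] -> [1,1] -> [1,2] -> [2,2] -> [3,2] for a total of 2 + 4 + 9 + 2 + 8 + 5 = 30.

30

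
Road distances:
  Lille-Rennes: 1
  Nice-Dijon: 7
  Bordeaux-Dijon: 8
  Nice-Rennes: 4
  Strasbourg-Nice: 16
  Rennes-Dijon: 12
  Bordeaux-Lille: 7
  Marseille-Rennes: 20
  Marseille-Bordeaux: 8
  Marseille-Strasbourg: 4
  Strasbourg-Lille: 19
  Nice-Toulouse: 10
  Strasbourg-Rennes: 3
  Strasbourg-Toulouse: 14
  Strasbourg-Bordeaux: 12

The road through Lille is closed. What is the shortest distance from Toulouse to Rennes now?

14

Some routes from Toulouse to Rennes avoiding Lille:
Toulouse - Nice - Rennes: 10 + 4 = 14
Toulouse - Strasbourg - Rennes: 14 + 3 = 17
Toulouse - Nice - Strasbourg - Rennes: 10 + 16 + 3 = 29
Toulouse - Strasbourg - Nice - Rennes: 14 + 16 + 4 = 34
Toulouse - Nice - Dijon - Rennes: 10 + 7 + 12 = 29
Shortest: 14.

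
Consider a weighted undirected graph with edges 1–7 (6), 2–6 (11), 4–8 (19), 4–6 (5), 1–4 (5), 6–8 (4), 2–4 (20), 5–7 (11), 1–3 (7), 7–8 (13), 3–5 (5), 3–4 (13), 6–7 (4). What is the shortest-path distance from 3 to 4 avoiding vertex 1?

A few of the 3→4 routes:
3 → 5 → 7 → 8 → 6 → 4: 5 + 11 + 13 + 4 + 5 = 38
3 → 4: 13
3 → 5 → 7 → 6 → 8 → 4: 5 + 11 + 4 + 4 + 19 = 43
3 → 5 → 7 → 6 → 4: 5 + 11 + 4 + 5 = 25
The minimum is 13.

13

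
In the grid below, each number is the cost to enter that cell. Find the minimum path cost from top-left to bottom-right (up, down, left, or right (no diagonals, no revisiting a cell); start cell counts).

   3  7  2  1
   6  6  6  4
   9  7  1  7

24

Best path: r0c0 -> r0c1 -> r0c2 -> r0c3 -> r1c3 -> r2c3
Cost: 3 + 7 + 2 + 1 + 4 + 7 = 24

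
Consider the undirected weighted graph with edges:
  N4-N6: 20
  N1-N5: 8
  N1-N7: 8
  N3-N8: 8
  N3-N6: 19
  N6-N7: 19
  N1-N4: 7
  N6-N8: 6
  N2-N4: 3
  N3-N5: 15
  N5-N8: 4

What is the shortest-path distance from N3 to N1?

Some routes from N3 to N1:
N3-N8-N5-N1: 8 + 4 + 8 = 20
N3-N6-N4-N1: 19 + 20 + 7 = 46
N3-N8-N6-N4-N1: 8 + 6 + 20 + 7 = 41
N3-N8-N6-N7-N1: 8 + 6 + 19 + 8 = 41
N3-N5-N1: 15 + 8 = 23
N3-N6-N8-N5-N1: 19 + 6 + 4 + 8 = 37
The minimum is 20.

20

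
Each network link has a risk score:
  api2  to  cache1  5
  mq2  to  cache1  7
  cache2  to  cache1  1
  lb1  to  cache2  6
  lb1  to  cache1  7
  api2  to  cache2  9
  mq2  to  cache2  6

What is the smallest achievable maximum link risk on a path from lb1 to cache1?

Checking several routes:
lb1 -> cache1: max(7) = 7
lb1 -> cache2 -> cache1: max(6, 1) = 6
lb1 -> cache2 -> mq2 -> cache1: max(6, 6, 7) = 7
Smallest bottleneck: 6.

6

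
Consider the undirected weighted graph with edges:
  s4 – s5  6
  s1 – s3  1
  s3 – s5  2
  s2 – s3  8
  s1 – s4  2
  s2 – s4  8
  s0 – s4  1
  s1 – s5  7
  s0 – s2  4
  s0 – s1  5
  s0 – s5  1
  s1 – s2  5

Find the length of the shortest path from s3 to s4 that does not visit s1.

4

Comparing a few candidate routes:
s3 → s5 → s4: 2 + 6 = 8
s3 → s5 → s0 → s4: 2 + 1 + 1 = 4
s3 → s2 → s0 → s4: 8 + 4 + 1 = 13
The minimum is 4.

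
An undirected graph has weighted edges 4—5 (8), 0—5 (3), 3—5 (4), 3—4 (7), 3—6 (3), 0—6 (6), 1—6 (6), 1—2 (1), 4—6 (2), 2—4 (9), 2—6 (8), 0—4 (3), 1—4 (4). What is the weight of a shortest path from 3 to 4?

Comparing a few candidate routes:
3-6-4: 3 + 2 = 5
3-4: 7
3-5-0-4: 4 + 3 + 3 = 10
Best route has total 5.

5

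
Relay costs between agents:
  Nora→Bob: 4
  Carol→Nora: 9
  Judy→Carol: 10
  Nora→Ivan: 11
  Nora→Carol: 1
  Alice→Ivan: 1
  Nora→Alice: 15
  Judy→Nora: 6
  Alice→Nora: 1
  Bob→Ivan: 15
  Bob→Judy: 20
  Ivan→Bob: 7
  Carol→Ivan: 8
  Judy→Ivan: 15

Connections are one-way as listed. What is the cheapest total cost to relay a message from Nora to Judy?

24

Checking several routes:
Nora - Bob - Judy: 4 + 20 = 24
Nora - Carol - Ivan - Bob - Judy: 1 + 8 + 7 + 20 = 36
Nora - Ivan - Bob - Judy: 11 + 7 + 20 = 38
Shortest: 24.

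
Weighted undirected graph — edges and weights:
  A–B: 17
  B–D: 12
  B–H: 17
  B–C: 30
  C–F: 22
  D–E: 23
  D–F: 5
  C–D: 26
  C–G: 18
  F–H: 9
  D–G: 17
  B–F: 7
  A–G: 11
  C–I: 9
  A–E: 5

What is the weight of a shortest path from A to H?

Comparing a few candidate routes:
A→E→D→F→H: 5 + 23 + 5 + 9 = 42
A→B→H: 17 + 17 = 34
A→G→D→B→F→H: 11 + 17 + 12 + 7 + 9 = 56
A→G→D→F→H: 11 + 17 + 5 + 9 = 42
A→B→D→F→H: 17 + 12 + 5 + 9 = 43
A→B→F→H: 17 + 7 + 9 = 33
Shortest: 33.

33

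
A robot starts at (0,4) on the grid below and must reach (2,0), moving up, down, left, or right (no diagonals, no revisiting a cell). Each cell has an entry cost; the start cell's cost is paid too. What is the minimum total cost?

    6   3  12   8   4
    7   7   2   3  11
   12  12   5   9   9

Take r0c4→r0c3→r1c3→r1c2→r1c1→r1c0→r2c0 for a total of 4 + 8 + 3 + 2 + 7 + 7 + 12 = 43.

43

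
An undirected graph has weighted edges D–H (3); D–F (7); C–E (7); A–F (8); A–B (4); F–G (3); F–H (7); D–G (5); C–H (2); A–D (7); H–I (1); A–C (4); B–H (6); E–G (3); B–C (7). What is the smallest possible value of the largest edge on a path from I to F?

5

Comparing a few candidate routes:
I-H-D-G-F: max(1, 3, 5, 3) = 5
I-H-B-C-A-D-F: max(1, 6, 7, 4, 7, 7) = 7
I-H-B-C-A-D-G-F: max(1, 6, 7, 4, 7, 5, 3) = 7
I-H-B-C-E-G-D-F: max(1, 6, 7, 7, 3, 5, 7) = 7
Best route has worst link 5.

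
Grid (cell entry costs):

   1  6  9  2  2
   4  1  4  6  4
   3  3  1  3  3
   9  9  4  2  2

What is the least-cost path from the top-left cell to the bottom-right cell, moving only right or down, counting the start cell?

Take [0,0] [1,0] [1,1] [2,1] [2,2] [2,3] [3,3] [3,4] for a total of 1 + 4 + 1 + 3 + 1 + 3 + 2 + 2 = 17.
For comparison, the top-then-right route costs 29.

17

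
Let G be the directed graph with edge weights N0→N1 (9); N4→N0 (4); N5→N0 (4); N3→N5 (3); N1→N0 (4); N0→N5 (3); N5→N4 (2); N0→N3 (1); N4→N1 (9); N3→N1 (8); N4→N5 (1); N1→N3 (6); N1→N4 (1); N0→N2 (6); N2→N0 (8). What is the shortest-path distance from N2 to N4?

Comparing a few candidate routes:
N2 -> N0 -> N3 -> N5 -> N4: 8 + 1 + 3 + 2 = 14
N2 -> N0 -> N1 -> N4: 8 + 9 + 1 = 18
N2 -> N0 -> N5 -> N4: 8 + 3 + 2 = 13
N2 -> N0 -> N3 -> N1 -> N4: 8 + 1 + 8 + 1 = 18
Shortest: 13.

13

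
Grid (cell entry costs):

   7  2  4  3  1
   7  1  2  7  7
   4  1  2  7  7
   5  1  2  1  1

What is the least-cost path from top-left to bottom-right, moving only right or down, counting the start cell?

Cheapest: r0c0 r0c1 r1c1 r2c1 r3c1 r3c2 r3c3 r3c4
  7 + 2 + 1 + 1 + 1 + 2 + 1 + 1 = 16

16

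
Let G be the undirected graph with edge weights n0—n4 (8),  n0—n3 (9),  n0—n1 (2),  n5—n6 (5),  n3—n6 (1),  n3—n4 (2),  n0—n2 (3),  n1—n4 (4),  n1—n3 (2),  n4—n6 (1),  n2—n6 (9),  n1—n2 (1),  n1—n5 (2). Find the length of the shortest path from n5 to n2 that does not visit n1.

A few of the n5→n2 routes:
n5 -> n6 -> n2: 5 + 9 = 14
n5 -> n6 -> n3 -> n0 -> n2: 5 + 1 + 9 + 3 = 18
n5 -> n6 -> n4 -> n0 -> n2: 5 + 1 + 8 + 3 = 17
The minimum is 14.

14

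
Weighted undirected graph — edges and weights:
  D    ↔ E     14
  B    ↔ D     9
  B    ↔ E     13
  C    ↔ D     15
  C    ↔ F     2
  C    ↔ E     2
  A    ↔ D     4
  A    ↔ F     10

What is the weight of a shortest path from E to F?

Some routes from E to F:
E - C - F: 2 + 2 = 4
E - D - C - F: 14 + 15 + 2 = 31
E - C - D - A - F: 2 + 15 + 4 + 10 = 31
E - D - A - F: 14 + 4 + 10 = 28
Best route has total 4.

4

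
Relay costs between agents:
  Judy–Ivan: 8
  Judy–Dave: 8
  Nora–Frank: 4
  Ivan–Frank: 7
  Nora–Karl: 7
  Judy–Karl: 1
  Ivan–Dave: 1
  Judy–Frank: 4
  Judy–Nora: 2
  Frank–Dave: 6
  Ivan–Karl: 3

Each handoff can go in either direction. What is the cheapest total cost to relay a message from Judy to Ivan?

4

Checking several routes:
Judy → Nora → Karl → Ivan: 2 + 7 + 3 = 12
Judy → Frank → Ivan: 4 + 7 = 11
Judy → Dave → Ivan: 8 + 1 = 9
Judy → Frank → Dave → Ivan: 4 + 6 + 1 = 11
Judy → Ivan: 8
Judy → Karl → Ivan: 1 + 3 = 4
The minimum is 4.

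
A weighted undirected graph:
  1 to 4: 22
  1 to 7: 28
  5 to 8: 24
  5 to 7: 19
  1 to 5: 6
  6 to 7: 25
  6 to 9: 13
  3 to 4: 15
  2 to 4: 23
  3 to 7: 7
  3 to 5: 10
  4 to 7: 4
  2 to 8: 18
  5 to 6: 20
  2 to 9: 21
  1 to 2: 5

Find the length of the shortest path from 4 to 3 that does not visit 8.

11

Comparing a few candidate routes:
4 - 1 - 5 - 3: 22 + 6 + 10 = 38
4 - 7 - 3: 4 + 7 = 11
4 - 7 - 5 - 3: 4 + 19 + 10 = 33
4 - 3: 15
Shortest: 11.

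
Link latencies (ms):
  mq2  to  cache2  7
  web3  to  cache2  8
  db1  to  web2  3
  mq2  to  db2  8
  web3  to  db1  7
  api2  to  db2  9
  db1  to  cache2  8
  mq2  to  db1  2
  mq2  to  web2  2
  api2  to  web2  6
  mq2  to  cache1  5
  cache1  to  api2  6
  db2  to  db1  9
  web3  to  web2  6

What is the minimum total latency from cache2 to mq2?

Checking several routes:
cache2-mq2: 7
cache2-db1-web2-mq2: 8 + 3 + 2 = 13
cache2-web3-db1-mq2: 8 + 7 + 2 = 17
cache2-db1-mq2: 8 + 2 = 10
cache2-web3-web2-mq2: 8 + 6 + 2 = 16
Shortest: 7 ms.

7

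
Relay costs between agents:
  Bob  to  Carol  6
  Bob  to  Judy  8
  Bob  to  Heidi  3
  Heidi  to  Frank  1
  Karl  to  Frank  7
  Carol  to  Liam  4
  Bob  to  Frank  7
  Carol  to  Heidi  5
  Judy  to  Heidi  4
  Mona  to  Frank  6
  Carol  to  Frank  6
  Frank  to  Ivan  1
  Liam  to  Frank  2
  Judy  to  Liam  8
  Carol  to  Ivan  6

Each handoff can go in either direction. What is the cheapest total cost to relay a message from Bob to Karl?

11

A few of the Bob→Karl routes:
Bob → Carol → Frank → Karl: 6 + 6 + 7 = 19
Bob → Heidi → Frank → Karl: 3 + 1 + 7 = 11
Bob → Frank → Karl: 7 + 7 = 14
Best route has total 11.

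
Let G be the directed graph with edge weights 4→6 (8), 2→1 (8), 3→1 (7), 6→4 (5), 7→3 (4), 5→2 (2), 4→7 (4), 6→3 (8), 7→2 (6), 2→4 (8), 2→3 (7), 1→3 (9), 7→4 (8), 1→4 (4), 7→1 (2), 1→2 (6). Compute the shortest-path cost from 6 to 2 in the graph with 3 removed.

Candidate routes:
6 - 4 - 7 - 2: 5 + 4 + 6 = 15
6 - 4 - 7 - 1 - 2: 5 + 4 + 2 + 6 = 17
Shortest: 15.

15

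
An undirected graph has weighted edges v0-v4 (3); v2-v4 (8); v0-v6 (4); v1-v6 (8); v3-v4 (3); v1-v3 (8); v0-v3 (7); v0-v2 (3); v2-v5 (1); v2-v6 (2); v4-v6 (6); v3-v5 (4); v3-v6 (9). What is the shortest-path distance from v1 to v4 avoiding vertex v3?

14

Routes from v1 to v4 avoiding v3:
v1 - v6 - v2 - v4: 8 + 2 + 8 = 18
v1 - v6 - v4: 8 + 6 = 14
v1 - v6 - v0 - v2 - v4: 8 + 4 + 3 + 8 = 23
v1 - v6 - v2 - v0 - v4: 8 + 2 + 3 + 3 = 16
v1 - v6 - v0 - v4: 8 + 4 + 3 = 15
Best route has total 14.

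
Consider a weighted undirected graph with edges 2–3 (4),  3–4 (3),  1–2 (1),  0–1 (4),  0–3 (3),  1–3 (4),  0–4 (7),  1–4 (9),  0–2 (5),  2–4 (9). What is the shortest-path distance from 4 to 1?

7

Comparing a few candidate routes:
4 - 3 - 1: 3 + 4 = 7
4 - 1: 9
4 - 3 - 2 - 1: 3 + 4 + 1 = 8
The minimum is 7.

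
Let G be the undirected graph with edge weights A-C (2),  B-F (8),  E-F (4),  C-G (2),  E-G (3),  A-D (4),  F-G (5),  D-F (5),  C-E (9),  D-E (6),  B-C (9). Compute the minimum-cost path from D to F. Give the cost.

5

Comparing a few candidate routes:
D -> E -> F: 6 + 4 = 10
D -> A -> C -> G -> E -> F: 4 + 2 + 2 + 3 + 4 = 15
D -> A -> C -> E -> F: 4 + 2 + 9 + 4 = 19
D -> A -> C -> G -> F: 4 + 2 + 2 + 5 = 13
D -> F: 5
D -> E -> G -> F: 6 + 3 + 5 = 14
Shortest: 5.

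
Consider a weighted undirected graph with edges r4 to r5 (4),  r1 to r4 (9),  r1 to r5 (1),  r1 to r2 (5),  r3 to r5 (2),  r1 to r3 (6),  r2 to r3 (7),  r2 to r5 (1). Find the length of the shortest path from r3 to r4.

A few of the r3→r4 routes:
r3 - r5 - r4: 2 + 4 = 6
r3 - r1 - r5 - r4: 6 + 1 + 4 = 11
r3 - r1 - r4: 6 + 9 = 15
r3 - r2 - r5 - r4: 7 + 1 + 4 = 12
r3 - r5 - r1 - r4: 2 + 1 + 9 = 12
Best route has total 6.

6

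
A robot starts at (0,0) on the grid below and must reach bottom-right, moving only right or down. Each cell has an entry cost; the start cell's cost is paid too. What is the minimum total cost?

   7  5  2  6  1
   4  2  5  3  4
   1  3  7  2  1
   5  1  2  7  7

31

Path r0c0→r1c0→r1c1→r1c2→r1c3→r2c3→r2c4→r3c4: 7 + 4 + 2 + 5 + 3 + 2 + 1 + 7 = 31.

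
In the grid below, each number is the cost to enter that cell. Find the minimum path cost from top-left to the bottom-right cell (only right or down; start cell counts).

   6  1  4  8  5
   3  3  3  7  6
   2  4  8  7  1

Take [0,0] → [0,1] → [1,1] → [1,2] → [1,3] → [1,4] → [2,4] for a total of 6 + 1 + 3 + 3 + 7 + 6 + 1 = 27.

27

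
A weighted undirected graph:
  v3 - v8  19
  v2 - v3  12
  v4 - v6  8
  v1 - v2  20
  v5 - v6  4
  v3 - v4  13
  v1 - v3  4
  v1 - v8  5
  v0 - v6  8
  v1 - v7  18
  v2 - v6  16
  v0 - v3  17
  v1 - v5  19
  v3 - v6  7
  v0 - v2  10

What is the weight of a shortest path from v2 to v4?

Comparing a few candidate routes:
v2 -> v0 -> v6 -> v4: 10 + 8 + 8 = 26
v2 -> v6 -> v4: 16 + 8 = 24
v2 -> v3 -> v4: 12 + 13 = 25
The minimum is 24.

24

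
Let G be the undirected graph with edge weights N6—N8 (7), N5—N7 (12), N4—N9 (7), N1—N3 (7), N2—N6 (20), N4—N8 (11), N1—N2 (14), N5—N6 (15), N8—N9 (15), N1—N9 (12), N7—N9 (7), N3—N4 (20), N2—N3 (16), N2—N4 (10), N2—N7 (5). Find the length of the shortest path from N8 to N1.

27

Checking several routes:
N8→N4→N2→N1: 11 + 10 + 14 = 35
N8→N9→N1: 15 + 12 = 27
N8→N4→N9→N1: 11 + 7 + 12 = 30
The minimum is 27.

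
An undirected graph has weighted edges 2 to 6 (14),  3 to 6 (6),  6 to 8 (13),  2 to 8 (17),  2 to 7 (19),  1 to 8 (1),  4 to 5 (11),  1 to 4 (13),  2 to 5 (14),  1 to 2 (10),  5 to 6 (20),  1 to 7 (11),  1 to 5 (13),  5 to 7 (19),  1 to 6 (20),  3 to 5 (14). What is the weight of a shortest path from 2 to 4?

23

Comparing a few candidate routes:
2 - 8 - 1 - 4: 17 + 1 + 13 = 31
2 - 5 - 4: 14 + 11 = 25
2 - 1 - 4: 10 + 13 = 23
The minimum is 23.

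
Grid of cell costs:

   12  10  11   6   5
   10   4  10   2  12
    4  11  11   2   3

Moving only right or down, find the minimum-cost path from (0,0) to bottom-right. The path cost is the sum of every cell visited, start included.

43

One optimal route is r0c0 r0c1 r1c1 r1c2 r1c3 r2c3 r2c4.
Its cost is 12 + 10 + 4 + 10 + 2 + 2 + 3 = 43.
For comparison, the top-then-right route costs 59.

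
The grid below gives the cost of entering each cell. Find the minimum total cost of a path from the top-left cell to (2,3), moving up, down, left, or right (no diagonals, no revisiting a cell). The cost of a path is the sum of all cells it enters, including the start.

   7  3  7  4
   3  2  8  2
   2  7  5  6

28

One optimal route is [0,0] -> [0,1] -> [1,1] -> [1,2] -> [1,3] -> [2,3].
Its cost is 7 + 3 + 2 + 8 + 2 + 6 = 28.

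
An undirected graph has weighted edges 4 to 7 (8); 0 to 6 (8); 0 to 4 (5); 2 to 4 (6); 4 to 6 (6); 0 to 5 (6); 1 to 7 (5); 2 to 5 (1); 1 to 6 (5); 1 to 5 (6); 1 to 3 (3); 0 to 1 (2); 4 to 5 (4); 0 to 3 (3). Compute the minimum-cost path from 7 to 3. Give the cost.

8

Comparing a few candidate routes:
7 → 1 → 0 → 3: 5 + 2 + 3 = 10
7 → 1 → 3: 5 + 3 = 8
7 → 4 → 0 → 3: 8 + 5 + 3 = 16
7 → 4 → 0 → 1 → 3: 8 + 5 + 2 + 3 = 18
Shortest: 8.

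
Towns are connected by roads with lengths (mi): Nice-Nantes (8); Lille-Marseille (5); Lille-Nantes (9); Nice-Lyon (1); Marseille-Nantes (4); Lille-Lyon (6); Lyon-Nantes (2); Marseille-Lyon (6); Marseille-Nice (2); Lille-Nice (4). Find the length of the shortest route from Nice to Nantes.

Some routes from Nice to Nantes:
Nice → Marseille → Nantes: 2 + 4 = 6
Nice → Lyon → Nantes: 1 + 2 = 3
Nice → Nantes: 8
Nice → Marseille → Lyon → Nantes: 2 + 6 + 2 = 10
The minimum is 3 mi.

3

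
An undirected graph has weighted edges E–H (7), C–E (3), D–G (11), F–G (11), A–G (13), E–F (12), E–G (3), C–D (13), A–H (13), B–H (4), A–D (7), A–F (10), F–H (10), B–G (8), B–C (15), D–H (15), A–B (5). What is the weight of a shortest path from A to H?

Comparing a few candidate routes:
A-F-H: 10 + 10 = 20
A-H: 13
A-B-H: 5 + 4 = 9
A-D-H: 7 + 15 = 22
Best route has total 9.

9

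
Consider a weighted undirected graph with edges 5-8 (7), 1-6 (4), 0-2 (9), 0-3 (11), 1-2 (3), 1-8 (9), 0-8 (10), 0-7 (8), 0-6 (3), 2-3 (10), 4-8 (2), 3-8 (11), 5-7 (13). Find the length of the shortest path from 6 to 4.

A few of the 6→4 routes:
6-1-8-4: 4 + 9 + 2 = 15
6-0-2-1-8-4: 3 + 9 + 3 + 9 + 2 = 26
6-0-8-4: 3 + 10 + 2 = 15
The minimum is 15.

15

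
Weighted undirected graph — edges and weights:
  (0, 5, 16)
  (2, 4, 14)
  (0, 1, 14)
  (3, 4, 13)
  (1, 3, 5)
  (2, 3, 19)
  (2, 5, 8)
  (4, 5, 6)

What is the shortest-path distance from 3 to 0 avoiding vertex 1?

Candidate routes:
3 → 2 → 4 → 5 → 0: 19 + 14 + 6 + 16 = 55
3 → 4 → 5 → 0: 13 + 6 + 16 = 35
3 → 4 → 2 → 5 → 0: 13 + 14 + 8 + 16 = 51
3 → 2 → 5 → 0: 19 + 8 + 16 = 43
Best route has total 35.

35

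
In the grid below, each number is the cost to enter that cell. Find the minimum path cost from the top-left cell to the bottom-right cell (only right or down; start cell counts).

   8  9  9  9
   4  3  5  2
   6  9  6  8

One optimal route is r0c0 → r1c0 → r1c1 → r1c2 → r1c3 → r2c3.
Its cost is 8 + 4 + 3 + 5 + 2 + 8 = 30.

30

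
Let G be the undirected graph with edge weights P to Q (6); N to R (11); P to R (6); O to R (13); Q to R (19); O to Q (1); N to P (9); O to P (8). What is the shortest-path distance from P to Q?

6

A few of the P→Q routes:
P→R→O→Q: 6 + 13 + 1 = 20
P→O→Q: 8 + 1 = 9
P→R→Q: 6 + 19 = 25
P→Q: 6
The minimum is 6.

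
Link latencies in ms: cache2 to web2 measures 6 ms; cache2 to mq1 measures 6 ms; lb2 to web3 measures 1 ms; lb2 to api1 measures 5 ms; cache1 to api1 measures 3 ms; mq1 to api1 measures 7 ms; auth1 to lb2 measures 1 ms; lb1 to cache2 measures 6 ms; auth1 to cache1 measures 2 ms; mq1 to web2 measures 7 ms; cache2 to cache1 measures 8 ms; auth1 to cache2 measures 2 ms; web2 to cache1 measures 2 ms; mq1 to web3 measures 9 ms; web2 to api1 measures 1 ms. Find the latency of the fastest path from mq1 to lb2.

A few of the mq1→lb2 routes:
mq1 -> api1 -> lb2: 7 + 5 = 12
mq1 -> cache2 -> auth1 -> lb2: 6 + 2 + 1 = 9
mq1 -> web3 -> lb2: 9 + 1 = 10
mq1 -> web2 -> cache1 -> auth1 -> lb2: 7 + 2 + 2 + 1 = 12
mq1 -> api1 -> web2 -> cache1 -> auth1 -> lb2: 7 + 1 + 2 + 2 + 1 = 13
mq1 -> api1 -> cache1 -> auth1 -> lb2: 7 + 3 + 2 + 1 = 13
The minimum is 9 ms.

9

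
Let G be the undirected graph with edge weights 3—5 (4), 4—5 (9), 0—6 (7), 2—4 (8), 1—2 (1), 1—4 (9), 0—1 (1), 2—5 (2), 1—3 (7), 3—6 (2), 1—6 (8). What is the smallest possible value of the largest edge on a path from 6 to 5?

4

Comparing a few candidate routes:
6 → 0 → 1 → 3 → 5: max(7, 1, 7, 4) = 7
6 → 0 → 1 → 2 → 5: max(7, 1, 1, 2) = 7
6 → 1 → 3 → 5: max(8, 7, 4) = 8
6 → 3 → 1 → 2 → 5: max(2, 7, 1, 2) = 7
6 → 3 → 5: max(2, 4) = 4
The minimum achievable maximum is 4.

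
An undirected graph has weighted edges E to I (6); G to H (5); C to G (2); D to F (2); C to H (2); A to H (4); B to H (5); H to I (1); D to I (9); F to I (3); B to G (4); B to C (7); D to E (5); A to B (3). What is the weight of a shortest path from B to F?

Some routes from B to F:
B-G-C-H-I-F: 4 + 2 + 2 + 1 + 3 = 12
B-H-I-F: 5 + 1 + 3 = 9
B-G-H-I-F: 4 + 5 + 1 + 3 = 13
B-A-H-I-F: 3 + 4 + 1 + 3 = 11
B-C-H-I-F: 7 + 2 + 1 + 3 = 13
Shortest: 9.

9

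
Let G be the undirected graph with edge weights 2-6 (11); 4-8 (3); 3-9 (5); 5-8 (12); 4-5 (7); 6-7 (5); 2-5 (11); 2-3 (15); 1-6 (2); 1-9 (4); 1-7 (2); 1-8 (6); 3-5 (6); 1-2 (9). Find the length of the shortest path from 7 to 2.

Some routes from 7 to 2:
7 - 1 - 9 - 3 - 2: 2 + 4 + 5 + 15 = 26
7 - 1 - 9 - 3 - 5 - 2: 2 + 4 + 5 + 6 + 11 = 28
7 - 6 - 1 - 2: 5 + 2 + 9 = 16
7 - 6 - 2: 5 + 11 = 16
7 - 1 - 6 - 2: 2 + 2 + 11 = 15
7 - 1 - 2: 2 + 9 = 11
Shortest: 11.

11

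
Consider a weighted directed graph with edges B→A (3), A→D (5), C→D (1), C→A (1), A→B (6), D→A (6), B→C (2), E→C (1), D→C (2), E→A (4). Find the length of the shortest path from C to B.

7

Candidate routes:
C-D-A-B: 1 + 6 + 6 = 13
C-A-B: 1 + 6 = 7
Shortest: 7.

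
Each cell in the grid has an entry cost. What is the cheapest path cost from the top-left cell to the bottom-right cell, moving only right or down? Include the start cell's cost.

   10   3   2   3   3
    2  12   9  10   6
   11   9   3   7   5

32

Take (0,0) → (0,1) → (0,2) → (0,3) → (0,4) → (1,4) → (2,4) for a total of 10 + 3 + 2 + 3 + 3 + 6 + 5 = 32.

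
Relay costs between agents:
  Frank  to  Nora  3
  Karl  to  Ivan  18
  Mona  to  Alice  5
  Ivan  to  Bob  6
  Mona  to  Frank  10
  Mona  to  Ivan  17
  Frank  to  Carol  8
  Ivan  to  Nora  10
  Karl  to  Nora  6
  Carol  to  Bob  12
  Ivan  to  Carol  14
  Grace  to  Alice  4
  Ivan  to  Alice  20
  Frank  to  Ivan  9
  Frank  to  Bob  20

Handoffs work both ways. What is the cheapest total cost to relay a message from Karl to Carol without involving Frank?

30

Paths from Karl to Carol avoiding Frank:
Karl -> Nora -> Ivan -> Bob -> Carol: 6 + 10 + 6 + 12 = 34
Karl -> Nora -> Ivan -> Carol: 6 + 10 + 14 = 30
Karl -> Ivan -> Carol: 18 + 14 = 32
Karl -> Ivan -> Bob -> Carol: 18 + 6 + 12 = 36
Shortest: 30.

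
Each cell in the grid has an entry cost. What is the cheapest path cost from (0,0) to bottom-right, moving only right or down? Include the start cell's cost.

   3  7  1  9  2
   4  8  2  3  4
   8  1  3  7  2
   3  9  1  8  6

28

Best path: (0,0) -> (0,1) -> (0,2) -> (1,2) -> (1,3) -> (1,4) -> (2,4) -> (3,4)
Cost: 3 + 7 + 1 + 2 + 3 + 4 + 2 + 6 = 28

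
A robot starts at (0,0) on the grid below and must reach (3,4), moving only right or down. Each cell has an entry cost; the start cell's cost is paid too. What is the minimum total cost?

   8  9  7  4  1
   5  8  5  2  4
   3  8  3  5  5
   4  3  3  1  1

Cheapest: [0,0] -> [1,0] -> [2,0] -> [3,0] -> [3,1] -> [3,2] -> [3,3] -> [3,4]
  8 + 5 + 3 + 4 + 3 + 3 + 1 + 1 = 28
(Top row then right column would cost 39.)

28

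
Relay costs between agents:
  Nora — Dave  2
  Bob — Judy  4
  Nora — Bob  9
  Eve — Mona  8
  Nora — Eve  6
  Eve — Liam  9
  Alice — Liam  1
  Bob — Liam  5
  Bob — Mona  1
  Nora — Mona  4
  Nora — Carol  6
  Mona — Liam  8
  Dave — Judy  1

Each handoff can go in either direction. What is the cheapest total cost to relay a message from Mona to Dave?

6

Checking several routes:
Mona -> Bob -> Judy -> Dave: 1 + 4 + 1 = 6
Mona -> Eve -> Nora -> Dave: 8 + 6 + 2 = 16
Mona -> Nora -> Dave: 4 + 2 = 6
Mona -> Bob -> Nora -> Dave: 1 + 9 + 2 = 12
The minimum is 6.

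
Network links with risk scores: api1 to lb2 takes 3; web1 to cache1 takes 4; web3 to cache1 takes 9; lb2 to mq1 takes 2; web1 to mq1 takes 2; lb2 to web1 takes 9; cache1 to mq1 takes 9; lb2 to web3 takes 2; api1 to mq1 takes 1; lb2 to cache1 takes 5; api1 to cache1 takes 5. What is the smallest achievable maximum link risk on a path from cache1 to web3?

Checking several routes:
cache1→api1→mq1→lb2→web3: max(5, 1, 2, 2) = 5
cache1→lb2→web3: max(5, 2) = 5
cache1→api1→lb2→web3: max(5, 3, 2) = 5
cache1→web1→lb2→web3: max(4, 9, 2) = 9
cache1→web1→mq1→api1→lb2→web3: max(4, 2, 1, 3, 2) = 4
cache1→web1→mq1→lb2→web3: max(4, 2, 2, 2) = 4
The minimum achievable maximum is 4.

4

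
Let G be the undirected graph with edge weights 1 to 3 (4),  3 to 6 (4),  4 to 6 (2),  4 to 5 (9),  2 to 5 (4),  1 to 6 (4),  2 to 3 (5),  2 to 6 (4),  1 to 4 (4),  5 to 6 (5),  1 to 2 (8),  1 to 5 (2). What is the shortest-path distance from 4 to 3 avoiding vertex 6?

A few of the 4→3 routes:
4 -> 1 -> 5 -> 2 -> 3: 4 + 2 + 4 + 5 = 15
4 -> 5 -> 1 -> 3: 9 + 2 + 4 = 15
4 -> 1 -> 2 -> 3: 4 + 8 + 5 = 17
4 -> 1 -> 3: 4 + 4 = 8
Shortest: 8.

8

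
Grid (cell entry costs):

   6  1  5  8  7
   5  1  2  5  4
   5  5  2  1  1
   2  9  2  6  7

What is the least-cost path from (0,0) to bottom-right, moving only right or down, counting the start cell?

21

Path [0,0] -> [0,1] -> [1,1] -> [1,2] -> [2,2] -> [2,3] -> [2,4] -> [3,4]: 6 + 1 + 1 + 2 + 2 + 1 + 1 + 7 = 21.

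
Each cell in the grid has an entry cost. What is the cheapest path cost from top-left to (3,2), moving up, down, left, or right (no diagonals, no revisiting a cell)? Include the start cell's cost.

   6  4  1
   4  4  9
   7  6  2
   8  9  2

24

Cheapest: [0,0] [0,1] [0,2] [1,2] [2,2] [3,2]
  6 + 4 + 1 + 9 + 2 + 2 = 24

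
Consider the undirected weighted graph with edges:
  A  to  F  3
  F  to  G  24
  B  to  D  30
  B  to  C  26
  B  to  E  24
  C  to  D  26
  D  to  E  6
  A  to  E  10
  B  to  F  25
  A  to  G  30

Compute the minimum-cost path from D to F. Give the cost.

19

A few of the D→F routes:
D -> E -> B -> F: 6 + 24 + 25 = 55
D -> B -> E -> A -> F: 30 + 24 + 10 + 3 = 67
D -> C -> B -> F: 26 + 26 + 25 = 77
D -> B -> F: 30 + 25 = 55
D -> E -> A -> F: 6 + 10 + 3 = 19
D -> E -> A -> G -> F: 6 + 10 + 30 + 24 = 70
Shortest: 19.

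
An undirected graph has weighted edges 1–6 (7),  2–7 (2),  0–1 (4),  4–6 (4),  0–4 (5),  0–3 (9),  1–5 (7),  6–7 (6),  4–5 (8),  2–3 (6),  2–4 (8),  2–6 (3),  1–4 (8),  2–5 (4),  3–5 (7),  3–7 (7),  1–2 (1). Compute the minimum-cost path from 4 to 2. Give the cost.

Comparing a few candidate routes:
4-0-1-2: 5 + 4 + 1 = 10
4-6-2: 4 + 3 = 7
4-2: 8
4-1-2: 8 + 1 = 9
Best route has total 7.

7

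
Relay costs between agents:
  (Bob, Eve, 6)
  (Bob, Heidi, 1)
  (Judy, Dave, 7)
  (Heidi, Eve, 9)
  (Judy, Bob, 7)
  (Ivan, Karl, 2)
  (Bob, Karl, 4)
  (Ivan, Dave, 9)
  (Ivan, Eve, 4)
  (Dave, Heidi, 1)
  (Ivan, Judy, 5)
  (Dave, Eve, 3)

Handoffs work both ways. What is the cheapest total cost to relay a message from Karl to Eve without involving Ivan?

9

Paths from Karl to Eve avoiding Ivan:
Karl -> Bob -> Heidi -> Dave -> Eve: 4 + 1 + 1 + 3 = 9
Karl -> Bob -> Judy -> Dave -> Eve: 4 + 7 + 7 + 3 = 21
Karl -> Bob -> Heidi -> Eve: 4 + 1 + 9 = 14
Karl -> Bob -> Judy -> Dave -> Heidi -> Eve: 4 + 7 + 7 + 1 + 9 = 28
Karl -> Bob -> Eve: 4 + 6 = 10
Best route has total 9.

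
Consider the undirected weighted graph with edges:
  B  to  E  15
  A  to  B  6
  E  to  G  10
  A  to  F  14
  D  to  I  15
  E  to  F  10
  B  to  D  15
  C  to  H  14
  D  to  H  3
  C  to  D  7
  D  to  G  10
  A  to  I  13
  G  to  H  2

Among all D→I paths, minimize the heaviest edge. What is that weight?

A few of the D→I routes:
D→C→H→G→E→F→A→I: max(7, 14, 2, 10, 10, 14, 13) = 14
D→G→E→B→A→I: max(10, 10, 15, 6, 13) = 15
D→G→E→F→A→I: max(10, 10, 10, 14, 13) = 14
D→H→G→E→F→A→I: max(3, 2, 10, 10, 14, 13) = 14
The minimum achievable maximum is 14.

14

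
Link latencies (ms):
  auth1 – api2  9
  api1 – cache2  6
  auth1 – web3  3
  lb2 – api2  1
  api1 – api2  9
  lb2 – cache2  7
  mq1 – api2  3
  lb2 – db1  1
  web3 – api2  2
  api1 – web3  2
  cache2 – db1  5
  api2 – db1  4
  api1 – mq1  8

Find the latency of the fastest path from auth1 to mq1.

8

Some routes from auth1 to mq1:
auth1 -> web3 -> api1 -> api2 -> mq1: 3 + 2 + 9 + 3 = 17
auth1 -> web3 -> api2 -> mq1: 3 + 2 + 3 = 8
auth1 -> api2 -> mq1: 9 + 3 = 12
auth1 -> web3 -> api1 -> mq1: 3 + 2 + 8 = 13
The minimum is 8 ms.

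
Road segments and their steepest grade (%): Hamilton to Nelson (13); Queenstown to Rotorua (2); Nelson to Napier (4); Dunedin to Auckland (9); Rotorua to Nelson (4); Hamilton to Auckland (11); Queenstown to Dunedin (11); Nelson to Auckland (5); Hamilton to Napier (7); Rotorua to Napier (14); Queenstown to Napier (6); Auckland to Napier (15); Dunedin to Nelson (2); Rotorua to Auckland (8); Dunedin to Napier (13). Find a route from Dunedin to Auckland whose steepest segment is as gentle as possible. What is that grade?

A few of the Dunedin→Auckland routes:
Dunedin -> Nelson -> Napier -> Hamilton -> Auckland: max(2, 4, 7, 11) = 11
Dunedin -> Nelson -> Napier -> Queenstown -> Rotorua -> Auckland: max(2, 4, 6, 2, 8) = 8
Dunedin -> Nelson -> Auckland: max(2, 5) = 5
Dunedin -> Auckland: max(9) = 9
Dunedin -> Nelson -> Rotorua -> Auckland: max(2, 4, 8) = 8
Smallest bottleneck: 5%.

5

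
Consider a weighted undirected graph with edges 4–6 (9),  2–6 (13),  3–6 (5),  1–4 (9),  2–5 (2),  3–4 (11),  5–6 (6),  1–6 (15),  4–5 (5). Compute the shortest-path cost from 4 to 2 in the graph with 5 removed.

Routes from 4 to 2 avoiding 5:
4-6-2: 9 + 13 = 22
4-3-6-2: 11 + 5 + 13 = 29
4-1-6-2: 9 + 15 + 13 = 37
Shortest: 22.

22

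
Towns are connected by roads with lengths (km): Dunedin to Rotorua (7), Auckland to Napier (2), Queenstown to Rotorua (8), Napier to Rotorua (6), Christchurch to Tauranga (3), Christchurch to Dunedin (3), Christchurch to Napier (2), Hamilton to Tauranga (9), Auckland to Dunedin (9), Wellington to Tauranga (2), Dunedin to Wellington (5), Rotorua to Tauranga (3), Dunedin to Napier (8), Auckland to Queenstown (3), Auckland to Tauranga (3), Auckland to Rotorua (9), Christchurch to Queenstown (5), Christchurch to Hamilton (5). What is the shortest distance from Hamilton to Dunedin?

8

Some routes from Hamilton to Dunedin:
Hamilton-Christchurch-Napier-Dunedin: 5 + 2 + 8 = 15
Hamilton-Christchurch-Dunedin: 5 + 3 = 8
Hamilton-Tauranga-Christchurch-Dunedin: 9 + 3 + 3 = 15
Hamilton-Christchurch-Tauranga-Wellington-Dunedin: 5 + 3 + 2 + 5 = 15
Shortest: 8 km.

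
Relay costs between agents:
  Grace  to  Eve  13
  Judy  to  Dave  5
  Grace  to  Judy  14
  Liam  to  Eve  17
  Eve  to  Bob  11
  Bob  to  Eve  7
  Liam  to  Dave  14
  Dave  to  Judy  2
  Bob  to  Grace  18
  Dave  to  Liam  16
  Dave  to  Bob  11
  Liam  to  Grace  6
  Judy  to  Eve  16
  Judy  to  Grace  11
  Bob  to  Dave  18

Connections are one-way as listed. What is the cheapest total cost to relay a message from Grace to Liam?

35

Paths from Grace to Liam:
Grace - Eve - Bob - Dave - Liam: 13 + 11 + 18 + 16 = 58
Grace - Judy - Eve - Bob - Dave - Liam: 14 + 16 + 11 + 18 + 16 = 75
Grace - Judy - Dave - Liam: 14 + 5 + 16 = 35
The minimum is 35.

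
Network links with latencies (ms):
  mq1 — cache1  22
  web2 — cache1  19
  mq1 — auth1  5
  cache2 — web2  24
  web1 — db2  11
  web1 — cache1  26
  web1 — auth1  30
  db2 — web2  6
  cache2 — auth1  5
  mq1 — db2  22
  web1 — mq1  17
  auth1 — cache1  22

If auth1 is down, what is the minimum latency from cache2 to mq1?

A few of the cache2→mq1 routes:
cache2 - web2 - cache1 - web1 - mq1: 24 + 19 + 26 + 17 = 86
cache2 - web2 - db2 - mq1: 24 + 6 + 22 = 52
cache2 - web2 - cache1 - mq1: 24 + 19 + 22 = 65
cache2 - web2 - db2 - web1 - mq1: 24 + 6 + 11 + 17 = 58
Shortest: 52 ms.

52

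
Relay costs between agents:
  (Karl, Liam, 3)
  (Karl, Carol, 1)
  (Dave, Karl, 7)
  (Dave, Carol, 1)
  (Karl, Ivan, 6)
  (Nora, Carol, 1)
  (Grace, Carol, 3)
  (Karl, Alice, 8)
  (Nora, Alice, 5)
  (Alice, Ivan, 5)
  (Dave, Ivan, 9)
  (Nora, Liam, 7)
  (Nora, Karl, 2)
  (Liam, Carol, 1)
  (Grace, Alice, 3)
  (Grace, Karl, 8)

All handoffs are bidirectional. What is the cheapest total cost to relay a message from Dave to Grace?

4

Some routes from Dave to Grace:
Dave-Carol-Grace: 1 + 3 = 4
Dave-Carol-Karl-Grace: 1 + 1 + 8 = 10
Dave-Carol-Nora-Alice-Grace: 1 + 1 + 5 + 3 = 10
The minimum is 4.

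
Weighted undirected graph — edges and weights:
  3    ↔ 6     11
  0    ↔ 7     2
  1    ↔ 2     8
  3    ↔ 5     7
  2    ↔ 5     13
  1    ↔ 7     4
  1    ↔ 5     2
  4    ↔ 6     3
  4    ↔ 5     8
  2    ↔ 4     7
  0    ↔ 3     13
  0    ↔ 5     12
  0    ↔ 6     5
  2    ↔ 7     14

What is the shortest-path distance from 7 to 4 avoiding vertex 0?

14

Checking several routes:
7-2-4: 14 + 7 = 21
7-1-5-4: 4 + 2 + 8 = 14
7-1-5-2-4: 4 + 2 + 13 + 7 = 26
7-1-2-4: 4 + 8 + 7 = 19
Shortest: 14.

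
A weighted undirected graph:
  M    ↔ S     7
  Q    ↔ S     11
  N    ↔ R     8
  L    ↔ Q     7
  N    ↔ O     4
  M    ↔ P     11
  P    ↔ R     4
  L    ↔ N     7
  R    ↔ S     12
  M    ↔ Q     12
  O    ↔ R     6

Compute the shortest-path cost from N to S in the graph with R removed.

25

Routes from N to S avoiding R:
N - L - Q - M - S: 7 + 7 + 12 + 7 = 33
N - L - Q - S: 7 + 7 + 11 = 25
Shortest: 25.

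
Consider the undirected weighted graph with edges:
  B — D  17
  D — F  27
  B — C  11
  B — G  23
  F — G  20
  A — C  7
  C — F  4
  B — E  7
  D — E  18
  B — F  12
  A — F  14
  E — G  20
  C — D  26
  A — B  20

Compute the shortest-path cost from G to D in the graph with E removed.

Checking several routes:
G-B-D: 23 + 17 = 40
G-F-B-D: 20 + 12 + 17 = 49
G-F-D: 20 + 27 = 47
Shortest: 40.

40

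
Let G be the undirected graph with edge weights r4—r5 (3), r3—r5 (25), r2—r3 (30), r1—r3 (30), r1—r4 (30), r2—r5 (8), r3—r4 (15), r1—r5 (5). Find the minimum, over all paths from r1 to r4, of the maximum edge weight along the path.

Some routes from r1 to r4:
r1 - r3 - r2 - r5 - r4: max(30, 30, 8, 3) = 30
r1 - r3 - r5 - r4: max(30, 25, 3) = 30
r1 - r5 - r3 - r4: max(5, 25, 15) = 25
r1 - r5 - r2 - r3 - r4: max(5, 8, 30, 15) = 30
r1 - r5 - r4: max(5, 3) = 5
r1 - r3 - r4: max(30, 15) = 30
Best route has worst link 5.

5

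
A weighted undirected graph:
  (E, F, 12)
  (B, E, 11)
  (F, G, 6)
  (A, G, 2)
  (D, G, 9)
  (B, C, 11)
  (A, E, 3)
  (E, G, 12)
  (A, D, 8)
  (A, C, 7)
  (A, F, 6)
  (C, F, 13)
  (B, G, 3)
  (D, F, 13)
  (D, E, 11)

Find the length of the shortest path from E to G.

Checking several routes:
E - G: 12
E - B - G: 11 + 3 = 14
E - A - G: 3 + 2 = 5
Shortest: 5.

5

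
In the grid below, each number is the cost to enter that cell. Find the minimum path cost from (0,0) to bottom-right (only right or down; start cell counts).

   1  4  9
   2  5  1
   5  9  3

Take (0,0) → (1,0) → (1,1) → (1,2) → (2,2) for a total of 1 + 2 + 5 + 1 + 3 = 12.
(Top row then right column would cost 18.)

12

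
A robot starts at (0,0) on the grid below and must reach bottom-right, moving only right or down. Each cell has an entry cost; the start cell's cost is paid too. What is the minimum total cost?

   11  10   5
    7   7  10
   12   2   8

Cheapest: r0c0→r1c0→r1c1→r2c1→r2c2
  11 + 7 + 7 + 2 + 8 = 35
For comparison, the top-then-right route costs 44.

35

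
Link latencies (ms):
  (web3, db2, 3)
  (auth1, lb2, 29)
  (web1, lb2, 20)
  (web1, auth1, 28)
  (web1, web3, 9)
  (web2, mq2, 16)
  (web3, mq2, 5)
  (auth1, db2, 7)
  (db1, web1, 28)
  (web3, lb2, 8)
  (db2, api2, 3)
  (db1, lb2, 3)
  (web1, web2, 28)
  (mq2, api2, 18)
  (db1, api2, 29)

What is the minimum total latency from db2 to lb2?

Comparing a few candidate routes:
db2 → api2 → db1 → lb2: 3 + 29 + 3 = 35
db2 → api2 → mq2 → web3 → lb2: 3 + 18 + 5 + 8 = 34
db2 → web3 → web1 → lb2: 3 + 9 + 20 = 32
db2 → web3 → lb2: 3 + 8 = 11
db2 → auth1 → lb2: 7 + 29 = 36
The minimum is 11 ms.

11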